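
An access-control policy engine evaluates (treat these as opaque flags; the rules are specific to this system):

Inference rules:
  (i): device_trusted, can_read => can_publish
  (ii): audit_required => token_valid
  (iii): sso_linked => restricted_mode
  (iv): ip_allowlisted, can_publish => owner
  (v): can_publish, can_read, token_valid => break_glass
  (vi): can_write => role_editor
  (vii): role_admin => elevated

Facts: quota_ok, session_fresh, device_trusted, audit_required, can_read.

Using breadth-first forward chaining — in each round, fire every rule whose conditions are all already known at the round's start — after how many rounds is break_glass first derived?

Round 1 — (i), (ii), derive can_publish, token_valid.
Round 2 — (v), derive break_glass.
break_glass first appears in round 2.

2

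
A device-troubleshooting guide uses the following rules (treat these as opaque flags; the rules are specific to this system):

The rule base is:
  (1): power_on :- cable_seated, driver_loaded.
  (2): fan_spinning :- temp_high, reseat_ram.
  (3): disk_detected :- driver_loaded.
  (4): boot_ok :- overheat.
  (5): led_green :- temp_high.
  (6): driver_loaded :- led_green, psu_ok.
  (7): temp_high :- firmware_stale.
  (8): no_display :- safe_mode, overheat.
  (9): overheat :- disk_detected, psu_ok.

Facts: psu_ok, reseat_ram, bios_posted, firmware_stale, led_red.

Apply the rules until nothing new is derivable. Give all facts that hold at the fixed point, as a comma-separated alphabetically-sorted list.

bios_posted, boot_ok, disk_detected, driver_loaded, fan_spinning, firmware_stale, led_green, led_red, overheat, psu_ok, reseat_ram, temp_high

[1] (7) [temp_high :- firmware_stale.]. ⇒ new: temp_high.
[2] (2) [fan_spinning :- temp_high, reseat_ram.]; (5) [led_green :- temp_high.]. ⇒ new: fan_spinning, led_green.
[3] (6) [driver_loaded :- led_green, psu_ok.]. ⇒ new: driver_loaded.
[4] (3) [disk_detected :- driver_loaded.]. ⇒ new: disk_detected.
[5] (9) [overheat :- disk_detected, psu_ok.]. ⇒ new: overheat.
[6] (4) [boot_ok :- overheat.]. ⇒ new: boot_ok.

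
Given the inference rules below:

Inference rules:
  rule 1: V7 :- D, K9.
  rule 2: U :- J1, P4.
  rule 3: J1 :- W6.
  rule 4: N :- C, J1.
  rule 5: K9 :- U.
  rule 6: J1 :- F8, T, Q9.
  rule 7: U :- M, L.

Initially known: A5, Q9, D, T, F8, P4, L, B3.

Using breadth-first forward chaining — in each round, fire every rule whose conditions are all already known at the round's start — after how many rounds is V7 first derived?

Round 1 fires rule 6, giving J1.
Round 2 fires rule 2, giving U.
Round 3 fires rule 5, giving K9.
Round 4 fires rule 1, giving V7.
V7 first appears in round 4.

4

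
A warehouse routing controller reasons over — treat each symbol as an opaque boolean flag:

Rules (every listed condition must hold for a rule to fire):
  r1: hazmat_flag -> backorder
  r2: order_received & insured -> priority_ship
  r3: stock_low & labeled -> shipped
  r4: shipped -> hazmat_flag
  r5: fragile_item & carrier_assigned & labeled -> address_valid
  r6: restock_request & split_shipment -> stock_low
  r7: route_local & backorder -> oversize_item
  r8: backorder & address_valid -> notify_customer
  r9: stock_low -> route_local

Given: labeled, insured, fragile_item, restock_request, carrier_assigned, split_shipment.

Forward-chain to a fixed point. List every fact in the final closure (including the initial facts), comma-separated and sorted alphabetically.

Round 1: r5 [fragile_item & carrier_assigned & labeled -> address_valid]; r6 [restock_request & split_shipment -> stock_low]. New: address_valid, stock_low.
Round 2: r3 [stock_low & labeled -> shipped]; r9 [stock_low -> route_local]. New: shipped, route_local.
Round 3: r4 [shipped -> hazmat_flag]. New: hazmat_flag.
Round 4: r1 [hazmat_flag -> backorder]. New: backorder.
Round 5: r7 [route_local & backorder -> oversize_item]; r8 [backorder & address_valid -> notify_customer]. New: oversize_item, notify_customer.

address_valid, backorder, carrier_assigned, fragile_item, hazmat_flag, insured, labeled, notify_customer, oversize_item, restock_request, route_local, shipped, split_shipment, stock_low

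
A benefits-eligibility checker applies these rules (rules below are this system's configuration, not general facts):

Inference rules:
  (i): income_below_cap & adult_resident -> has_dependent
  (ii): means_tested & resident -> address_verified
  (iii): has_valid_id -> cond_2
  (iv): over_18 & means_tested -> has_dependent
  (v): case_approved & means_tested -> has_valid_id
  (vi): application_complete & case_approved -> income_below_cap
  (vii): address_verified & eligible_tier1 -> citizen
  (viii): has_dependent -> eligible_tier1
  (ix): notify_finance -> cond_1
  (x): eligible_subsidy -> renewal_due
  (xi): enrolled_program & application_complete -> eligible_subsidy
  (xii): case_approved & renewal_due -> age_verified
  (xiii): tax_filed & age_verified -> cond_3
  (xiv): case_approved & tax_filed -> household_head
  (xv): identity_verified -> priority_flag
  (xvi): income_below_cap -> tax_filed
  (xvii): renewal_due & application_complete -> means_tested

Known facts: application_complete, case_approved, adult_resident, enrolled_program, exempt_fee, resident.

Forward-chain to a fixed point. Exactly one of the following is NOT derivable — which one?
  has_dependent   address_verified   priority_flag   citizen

priority_flag

Round 1: (vi) [application_complete & case_approved -> income_below_cap]; (xi) [enrolled_program & application_complete -> eligible_subsidy]. Adds income_below_cap, eligible_subsidy.
Round 2: (i) [income_below_cap & adult_resident -> has_dependent]; (x) [eligible_subsidy -> renewal_due]; (xvi) [income_below_cap -> tax_filed]. Adds has_dependent, renewal_due, tax_filed.
Round 3: (viii) [has_dependent -> eligible_tier1]; (xii) [case_approved & renewal_due -> age_verified]; (xiv) [case_approved & tax_filed -> household_head]; (xvii) [renewal_due & application_complete -> means_tested]. Adds eligible_tier1, age_verified, household_head, means_tested.
Round 4: (ii) [means_tested & resident -> address_verified]; (v) [case_approved & means_tested -> has_valid_id]; (xiii) [tax_filed & age_verified -> cond_3]. Adds address_verified, has_valid_id, cond_3.
Round 5: (iii) [has_valid_id -> cond_2]; (vii) [address_verified & eligible_tier1 -> citizen]. Adds cond_2, citizen.
Derived: has_dependent (round 2), citizen (round 5), address_verified (round 4). priority_flag never appears in any round.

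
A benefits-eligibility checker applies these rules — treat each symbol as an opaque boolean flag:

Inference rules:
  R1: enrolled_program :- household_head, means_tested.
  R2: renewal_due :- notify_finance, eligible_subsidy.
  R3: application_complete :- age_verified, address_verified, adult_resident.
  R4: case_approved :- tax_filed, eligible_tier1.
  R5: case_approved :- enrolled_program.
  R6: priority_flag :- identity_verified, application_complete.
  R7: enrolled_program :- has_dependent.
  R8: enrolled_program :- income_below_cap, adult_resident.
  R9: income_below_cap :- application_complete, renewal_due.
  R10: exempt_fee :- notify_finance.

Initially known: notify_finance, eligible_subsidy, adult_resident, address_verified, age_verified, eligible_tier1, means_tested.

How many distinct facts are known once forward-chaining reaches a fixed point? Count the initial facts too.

Round 1 — R2, R3, R10, derive renewal_due, application_complete, exempt_fee.
Round 2 — R9, derive income_below_cap.
Round 3 — R8, derive enrolled_program.
Round 4 — R5, derive case_approved.
Closure: {address_verified, adult_resident, age_verified, application_complete, case_approved, eligible_subsidy, eligible_tier1, enrolled_program, exempt_fee, income_below_cap, means_tested, notify_finance, renewal_due} — 13 facts.

13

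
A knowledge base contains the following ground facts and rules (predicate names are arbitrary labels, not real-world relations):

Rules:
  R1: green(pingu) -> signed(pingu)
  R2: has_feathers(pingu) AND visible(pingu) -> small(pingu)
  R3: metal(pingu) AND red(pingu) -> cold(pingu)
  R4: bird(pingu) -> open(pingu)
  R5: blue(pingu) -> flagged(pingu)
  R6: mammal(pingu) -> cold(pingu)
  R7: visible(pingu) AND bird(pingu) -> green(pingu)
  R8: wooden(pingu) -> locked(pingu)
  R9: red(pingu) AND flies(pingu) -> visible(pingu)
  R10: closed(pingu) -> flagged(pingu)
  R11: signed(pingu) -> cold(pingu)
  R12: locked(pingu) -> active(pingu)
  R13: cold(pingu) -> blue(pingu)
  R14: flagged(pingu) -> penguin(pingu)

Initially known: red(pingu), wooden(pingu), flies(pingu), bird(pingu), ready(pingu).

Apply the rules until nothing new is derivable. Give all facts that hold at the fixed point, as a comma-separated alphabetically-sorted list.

Round 1 fires R4, R8, R9, giving open(pingu), locked(pingu), visible(pingu).
Round 2 fires R7, R12, giving green(pingu), active(pingu).
Round 3 fires R1, giving signed(pingu).
Round 4 fires R11, giving cold(pingu).
Round 5 fires R13, giving blue(pingu).
Round 6 fires R5, giving flagged(pingu).
Round 7 fires R14, giving penguin(pingu).

active(pingu), bird(pingu), blue(pingu), cold(pingu), flagged(pingu), flies(pingu), green(pingu), locked(pingu), open(pingu), penguin(pingu), ready(pingu), red(pingu), signed(pingu), visible(pingu), wooden(pingu)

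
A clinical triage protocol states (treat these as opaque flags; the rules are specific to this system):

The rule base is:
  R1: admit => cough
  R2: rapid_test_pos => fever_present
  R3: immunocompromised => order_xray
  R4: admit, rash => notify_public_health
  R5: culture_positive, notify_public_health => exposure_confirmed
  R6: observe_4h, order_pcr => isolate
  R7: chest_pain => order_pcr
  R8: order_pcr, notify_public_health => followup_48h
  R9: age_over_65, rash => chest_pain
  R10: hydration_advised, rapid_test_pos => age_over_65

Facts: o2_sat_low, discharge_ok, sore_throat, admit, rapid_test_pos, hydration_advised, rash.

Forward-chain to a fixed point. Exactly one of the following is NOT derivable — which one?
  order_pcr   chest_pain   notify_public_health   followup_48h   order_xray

order_xray

Round 1 fires R1, R2, R4, R10, giving cough, fever_present, notify_public_health, age_over_65.
Round 2 fires R9, giving chest_pain.
Round 3 fires R7, giving order_pcr.
Round 4 fires R8, giving followup_48h.
Derived: notify_public_health (round 1), followup_48h (round 4), chest_pain (round 2), order_pcr (round 3). order_xray never appears in any round.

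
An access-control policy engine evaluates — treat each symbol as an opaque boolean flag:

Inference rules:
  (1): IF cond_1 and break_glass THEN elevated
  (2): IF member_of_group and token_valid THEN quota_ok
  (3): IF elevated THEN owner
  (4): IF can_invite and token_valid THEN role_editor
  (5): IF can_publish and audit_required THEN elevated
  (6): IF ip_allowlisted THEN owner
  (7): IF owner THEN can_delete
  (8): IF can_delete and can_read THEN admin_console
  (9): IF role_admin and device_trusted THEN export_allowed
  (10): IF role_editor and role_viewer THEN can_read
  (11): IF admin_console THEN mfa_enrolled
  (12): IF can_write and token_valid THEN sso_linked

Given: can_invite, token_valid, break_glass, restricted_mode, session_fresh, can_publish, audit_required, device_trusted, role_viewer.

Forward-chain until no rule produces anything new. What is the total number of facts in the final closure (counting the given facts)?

[1] (4) [IF can_invite and token_valid THEN role_editor]; (5) [IF can_publish and audit_required THEN elevated]. ⇒ new: role_editor, elevated.
[2] (3) [IF elevated THEN owner]; (10) [IF role_editor and role_viewer THEN can_read]. ⇒ new: owner, can_read.
[3] (7) [IF owner THEN can_delete]. ⇒ new: can_delete.
[4] (8) [IF can_delete and can_read THEN admin_console]. ⇒ new: admin_console.
[5] (11) [IF admin_console THEN mfa_enrolled]. ⇒ new: mfa_enrolled.
Closure: {admin_console, audit_required, break_glass, can_delete, can_invite, can_publish, can_read, device_trusted, elevated, mfa_enrolled, owner, restricted_mode, role_editor, role_viewer, session_fresh, token_valid} — 16 facts.

16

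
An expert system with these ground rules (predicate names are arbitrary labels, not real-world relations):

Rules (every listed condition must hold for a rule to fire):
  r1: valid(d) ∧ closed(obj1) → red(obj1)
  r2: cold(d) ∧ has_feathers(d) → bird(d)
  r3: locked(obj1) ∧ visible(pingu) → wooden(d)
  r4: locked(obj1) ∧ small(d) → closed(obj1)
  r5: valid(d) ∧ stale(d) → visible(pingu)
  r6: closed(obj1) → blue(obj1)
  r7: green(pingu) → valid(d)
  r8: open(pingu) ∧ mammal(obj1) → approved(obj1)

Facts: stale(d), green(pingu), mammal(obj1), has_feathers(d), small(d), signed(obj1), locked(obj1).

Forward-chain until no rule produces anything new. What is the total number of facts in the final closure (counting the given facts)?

13

[1] r4 [locked(obj1) ∧ small(d) → closed(obj1)]; r7 [green(pingu) → valid(d)]. ⇒ new: closed(obj1), valid(d).
[2] r1 [valid(d) ∧ closed(obj1) → red(obj1)]; r5 [valid(d) ∧ stale(d) → visible(pingu)]; r6 [closed(obj1) → blue(obj1)]. ⇒ new: red(obj1), visible(pingu), blue(obj1).
[3] r3 [locked(obj1) ∧ visible(pingu) → wooden(d)]. ⇒ new: wooden(d).
Closure: {blue(obj1), closed(obj1), green(pingu), has_feathers(d), locked(obj1), mammal(obj1), red(obj1), signed(obj1), small(d), stale(d), valid(d), visible(pingu), wooden(d)} — 13 facts.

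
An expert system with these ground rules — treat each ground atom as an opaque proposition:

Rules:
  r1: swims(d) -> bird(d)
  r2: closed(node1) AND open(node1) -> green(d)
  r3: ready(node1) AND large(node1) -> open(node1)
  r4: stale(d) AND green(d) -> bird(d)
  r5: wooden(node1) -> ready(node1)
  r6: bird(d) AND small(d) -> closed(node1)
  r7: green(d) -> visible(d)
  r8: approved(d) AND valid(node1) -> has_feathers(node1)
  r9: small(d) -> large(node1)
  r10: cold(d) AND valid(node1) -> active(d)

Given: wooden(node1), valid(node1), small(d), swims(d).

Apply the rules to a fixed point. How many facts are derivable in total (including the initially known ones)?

[1] r1 [swims(d) -> bird(d)]; r5 [wooden(node1) -> ready(node1)]; r9 [small(d) -> large(node1)]. ⇒ new: bird(d), ready(node1), large(node1).
[2] r3 [ready(node1) AND large(node1) -> open(node1)]; r6 [bird(d) AND small(d) -> closed(node1)]. ⇒ new: open(node1), closed(node1).
[3] r2 [closed(node1) AND open(node1) -> green(d)]. ⇒ new: green(d).
[4] r7 [green(d) -> visible(d)]. ⇒ new: visible(d).
Closure: {bird(d), closed(node1), green(d), large(node1), open(node1), ready(node1), small(d), swims(d), valid(node1), visible(d), wooden(node1)} — 11 facts.

11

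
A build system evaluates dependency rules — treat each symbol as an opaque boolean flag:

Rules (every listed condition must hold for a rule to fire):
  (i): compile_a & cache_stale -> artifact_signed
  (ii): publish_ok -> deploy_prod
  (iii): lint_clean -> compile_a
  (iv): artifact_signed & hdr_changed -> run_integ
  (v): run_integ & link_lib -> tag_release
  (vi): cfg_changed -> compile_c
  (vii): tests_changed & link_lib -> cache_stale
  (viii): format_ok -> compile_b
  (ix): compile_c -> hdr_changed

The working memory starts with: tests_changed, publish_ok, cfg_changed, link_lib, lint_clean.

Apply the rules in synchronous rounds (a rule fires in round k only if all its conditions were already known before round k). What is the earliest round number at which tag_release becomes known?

4

Round 1 fires (ii), (iii), (vi), (vii), giving deploy_prod, compile_a, compile_c, cache_stale.
Round 2 fires (i), (ix), giving artifact_signed, hdr_changed.
Round 3 fires (iv), giving run_integ.
Round 4 fires (v), giving tag_release.
tag_release first appears in round 4.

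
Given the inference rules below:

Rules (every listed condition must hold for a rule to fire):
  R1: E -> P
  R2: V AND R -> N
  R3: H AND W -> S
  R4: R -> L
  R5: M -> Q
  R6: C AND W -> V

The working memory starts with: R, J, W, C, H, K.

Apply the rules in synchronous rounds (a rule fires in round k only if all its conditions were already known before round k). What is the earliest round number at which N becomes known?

2

Round 1: R3 [H AND W -> S]; R4 [R -> L]; R6 [C AND W -> V]. Adds S, L, V.
Round 2: R2 [V AND R -> N]. Adds N.
N first appears in round 2.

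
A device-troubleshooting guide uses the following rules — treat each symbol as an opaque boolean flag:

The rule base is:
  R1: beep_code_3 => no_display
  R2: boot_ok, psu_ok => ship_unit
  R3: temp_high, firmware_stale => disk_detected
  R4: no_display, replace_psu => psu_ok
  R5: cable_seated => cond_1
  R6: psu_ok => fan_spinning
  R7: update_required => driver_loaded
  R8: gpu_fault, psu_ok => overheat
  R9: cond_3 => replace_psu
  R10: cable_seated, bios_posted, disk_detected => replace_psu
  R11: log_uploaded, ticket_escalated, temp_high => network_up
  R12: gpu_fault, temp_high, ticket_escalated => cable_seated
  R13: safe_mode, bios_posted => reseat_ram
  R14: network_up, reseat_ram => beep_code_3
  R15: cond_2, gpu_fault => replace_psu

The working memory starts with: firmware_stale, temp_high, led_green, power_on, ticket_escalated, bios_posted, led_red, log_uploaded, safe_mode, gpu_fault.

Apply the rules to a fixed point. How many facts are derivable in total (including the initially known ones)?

21

Round 1: R3 [temp_high, firmware_stale => disk_detected]; R11 [log_uploaded, ticket_escalated, temp_high => network_up]; R12 [gpu_fault, temp_high, ticket_escalated => cable_seated]; R13 [safe_mode, bios_posted => reseat_ram]. Adds disk_detected, network_up, cable_seated, reseat_ram.
Round 2: R5 [cable_seated => cond_1]; R10 [cable_seated, bios_posted, disk_detected => replace_psu]; R14 [network_up, reseat_ram => beep_code_3]. Adds cond_1, replace_psu, beep_code_3.
Round 3: R1 [beep_code_3 => no_display]. Adds no_display.
Round 4: R4 [no_display, replace_psu => psu_ok]. Adds psu_ok.
Round 5: R6 [psu_ok => fan_spinning]; R8 [gpu_fault, psu_ok => overheat]. Adds fan_spinning, overheat.
Closure: {beep_code_3, bios_posted, cable_seated, cond_1, disk_detected, fan_spinning, firmware_stale, gpu_fault, led_green, led_red, log_uploaded, network_up, no_display, overheat, power_on, psu_ok, replace_psu, reseat_ram, safe_mode, temp_high, ticket_escalated} — 21 facts.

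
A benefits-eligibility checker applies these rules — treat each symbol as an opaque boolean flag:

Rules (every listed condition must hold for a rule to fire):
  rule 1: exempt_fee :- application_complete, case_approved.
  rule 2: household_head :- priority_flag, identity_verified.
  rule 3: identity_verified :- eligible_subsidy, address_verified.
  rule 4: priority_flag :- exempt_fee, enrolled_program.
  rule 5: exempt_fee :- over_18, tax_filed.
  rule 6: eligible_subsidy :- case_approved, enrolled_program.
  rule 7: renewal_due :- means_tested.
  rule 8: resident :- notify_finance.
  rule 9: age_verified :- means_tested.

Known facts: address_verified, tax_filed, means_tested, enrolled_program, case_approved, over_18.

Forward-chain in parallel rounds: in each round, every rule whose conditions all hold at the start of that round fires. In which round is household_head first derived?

3

Round 1: rule 5 [exempt_fee :- over_18, tax_filed.]; rule 6 [eligible_subsidy :- case_approved, enrolled_program.]; rule 7 [renewal_due :- means_tested.]; rule 9 [age_verified :- means_tested.]. New: exempt_fee, eligible_subsidy, renewal_due, age_verified.
Round 2: rule 3 [identity_verified :- eligible_subsidy, address_verified.]; rule 4 [priority_flag :- exempt_fee, enrolled_program.]. New: identity_verified, priority_flag.
Round 3: rule 2 [household_head :- priority_flag, identity_verified.]. New: household_head.
household_head first appears in round 3.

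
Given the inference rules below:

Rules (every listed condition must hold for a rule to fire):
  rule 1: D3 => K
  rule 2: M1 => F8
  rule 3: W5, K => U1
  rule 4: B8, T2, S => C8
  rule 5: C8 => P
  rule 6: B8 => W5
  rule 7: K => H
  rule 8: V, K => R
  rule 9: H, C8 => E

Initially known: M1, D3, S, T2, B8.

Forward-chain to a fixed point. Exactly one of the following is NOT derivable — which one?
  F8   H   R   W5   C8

Round 1: rule 1 [D3 => K]; rule 2 [M1 => F8]; rule 4 [B8, T2, S => C8]; rule 6 [B8 => W5]. Adds K, F8, C8, W5.
Round 2: rule 3 [W5, K => U1]; rule 5 [C8 => P]; rule 7 [K => H]. Adds U1, P, H.
Round 3: rule 9 [H, C8 => E]. Adds E.
Derived: F8 (round 1), C8 (round 1), H (round 2), W5 (round 1). R never appears in any round.

R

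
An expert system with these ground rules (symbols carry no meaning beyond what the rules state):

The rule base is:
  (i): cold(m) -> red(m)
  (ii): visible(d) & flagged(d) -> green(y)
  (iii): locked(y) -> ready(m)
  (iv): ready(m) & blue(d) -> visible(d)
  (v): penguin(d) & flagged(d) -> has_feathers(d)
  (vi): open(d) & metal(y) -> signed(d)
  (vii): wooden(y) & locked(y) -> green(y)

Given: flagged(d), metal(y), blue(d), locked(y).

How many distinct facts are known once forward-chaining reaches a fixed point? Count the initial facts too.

7

Round 1: (iii) [locked(y) -> ready(m)]. New: ready(m).
Round 2: (iv) [ready(m) & blue(d) -> visible(d)]. New: visible(d).
Round 3: (ii) [visible(d) & flagged(d) -> green(y)]. New: green(y).
Closure: {blue(d), flagged(d), green(y), locked(y), metal(y), ready(m), visible(d)} — 7 facts.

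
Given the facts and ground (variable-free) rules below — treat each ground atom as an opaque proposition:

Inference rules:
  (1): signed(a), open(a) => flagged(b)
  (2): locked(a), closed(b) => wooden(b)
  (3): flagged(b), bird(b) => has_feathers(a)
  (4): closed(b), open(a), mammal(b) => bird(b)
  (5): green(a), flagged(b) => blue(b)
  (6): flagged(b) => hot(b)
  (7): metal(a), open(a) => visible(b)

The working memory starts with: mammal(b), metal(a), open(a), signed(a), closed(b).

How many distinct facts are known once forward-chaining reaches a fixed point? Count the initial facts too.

Round 1 — (1), (4), (7), derive flagged(b), bird(b), visible(b).
Round 2 — (3), (6), derive has_feathers(a), hot(b).
Closure: {bird(b), closed(b), flagged(b), has_feathers(a), hot(b), mammal(b), metal(a), open(a), signed(a), visible(b)} — 10 facts.

10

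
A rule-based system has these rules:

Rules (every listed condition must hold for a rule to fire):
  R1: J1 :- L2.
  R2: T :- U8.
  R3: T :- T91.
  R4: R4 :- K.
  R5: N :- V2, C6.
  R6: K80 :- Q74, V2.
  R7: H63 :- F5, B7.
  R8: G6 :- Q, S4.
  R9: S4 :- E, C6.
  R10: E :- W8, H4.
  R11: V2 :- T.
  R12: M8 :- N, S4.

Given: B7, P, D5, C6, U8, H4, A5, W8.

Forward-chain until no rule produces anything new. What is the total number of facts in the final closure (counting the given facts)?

14

[1] R2 [T :- U8.]; R10 [E :- W8, H4.]. ⇒ new: T, E.
[2] R9 [S4 :- E, C6.]; R11 [V2 :- T.]. ⇒ new: S4, V2.
[3] R5 [N :- V2, C6.]. ⇒ new: N.
[4] R12 [M8 :- N, S4.]. ⇒ new: M8.
Closure: {A5, B7, C6, D5, E, H4, M8, N, P, S4, T, U8, V2, W8} — 14 facts.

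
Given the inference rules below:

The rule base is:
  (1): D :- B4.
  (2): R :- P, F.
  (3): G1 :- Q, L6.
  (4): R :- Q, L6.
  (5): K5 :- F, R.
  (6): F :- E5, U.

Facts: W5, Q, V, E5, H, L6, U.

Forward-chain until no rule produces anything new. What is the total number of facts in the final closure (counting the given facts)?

Round 1 fires (3), (4), (6), giving G1, R, F.
Round 2 fires (5), giving K5.
Closure: {E5, F, G1, H, K5, L6, Q, R, U, V, W5} — 11 facts.

11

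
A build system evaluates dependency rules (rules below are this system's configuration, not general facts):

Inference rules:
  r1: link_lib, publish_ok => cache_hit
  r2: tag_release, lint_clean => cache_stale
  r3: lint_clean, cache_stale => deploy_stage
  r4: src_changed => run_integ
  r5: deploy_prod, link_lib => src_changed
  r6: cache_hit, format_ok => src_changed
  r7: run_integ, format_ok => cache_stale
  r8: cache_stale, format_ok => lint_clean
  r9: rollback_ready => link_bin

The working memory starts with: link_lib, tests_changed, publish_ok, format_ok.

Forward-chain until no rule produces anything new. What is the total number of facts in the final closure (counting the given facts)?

10

[1] r1 [link_lib, publish_ok => cache_hit]. ⇒ new: cache_hit.
[2] r6 [cache_hit, format_ok => src_changed]. ⇒ new: src_changed.
[3] r4 [src_changed => run_integ]. ⇒ new: run_integ.
[4] r7 [run_integ, format_ok => cache_stale]. ⇒ new: cache_stale.
[5] r8 [cache_stale, format_ok => lint_clean]. ⇒ new: lint_clean.
[6] r3 [lint_clean, cache_stale => deploy_stage]. ⇒ new: deploy_stage.
Closure: {cache_hit, cache_stale, deploy_stage, format_ok, link_lib, lint_clean, publish_ok, run_integ, src_changed, tests_changed} — 10 facts.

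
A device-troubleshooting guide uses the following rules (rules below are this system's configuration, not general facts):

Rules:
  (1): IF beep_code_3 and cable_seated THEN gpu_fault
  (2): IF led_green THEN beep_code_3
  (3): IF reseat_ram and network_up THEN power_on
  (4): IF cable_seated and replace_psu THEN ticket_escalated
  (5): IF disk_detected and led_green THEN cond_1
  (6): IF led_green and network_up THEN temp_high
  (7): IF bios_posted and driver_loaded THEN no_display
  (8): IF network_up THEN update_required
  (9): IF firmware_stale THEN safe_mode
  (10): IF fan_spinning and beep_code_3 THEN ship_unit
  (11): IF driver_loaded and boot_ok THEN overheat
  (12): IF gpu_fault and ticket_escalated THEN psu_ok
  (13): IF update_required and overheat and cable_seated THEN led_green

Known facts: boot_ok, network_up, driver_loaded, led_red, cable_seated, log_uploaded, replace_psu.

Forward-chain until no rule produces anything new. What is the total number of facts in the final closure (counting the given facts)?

15

Round 1: (4) [IF cable_seated and replace_psu THEN ticket_escalated]; (8) [IF network_up THEN update_required]; (11) [IF driver_loaded and boot_ok THEN overheat]. Adds ticket_escalated, update_required, overheat.
Round 2: (13) [IF update_required and overheat and cable_seated THEN led_green]. Adds led_green.
Round 3: (2) [IF led_green THEN beep_code_3]; (6) [IF led_green and network_up THEN temp_high]. Adds beep_code_3, temp_high.
Round 4: (1) [IF beep_code_3 and cable_seated THEN gpu_fault]. Adds gpu_fault.
Round 5: (12) [IF gpu_fault and ticket_escalated THEN psu_ok]. Adds psu_ok.
Closure: {beep_code_3, boot_ok, cable_seated, driver_loaded, gpu_fault, led_green, led_red, log_uploaded, network_up, overheat, psu_ok, replace_psu, temp_high, ticket_escalated, update_required} — 15 facts.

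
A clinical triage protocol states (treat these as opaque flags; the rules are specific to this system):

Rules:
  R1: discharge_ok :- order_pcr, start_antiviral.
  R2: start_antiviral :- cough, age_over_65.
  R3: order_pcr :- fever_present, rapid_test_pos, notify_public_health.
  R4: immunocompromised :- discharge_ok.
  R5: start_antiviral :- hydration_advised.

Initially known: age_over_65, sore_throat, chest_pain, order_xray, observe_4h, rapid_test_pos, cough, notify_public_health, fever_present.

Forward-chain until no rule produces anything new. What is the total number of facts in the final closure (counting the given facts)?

13

[1] R2 [start_antiviral :- cough, age_over_65.]; R3 [order_pcr :- fever_present, rapid_test_pos, notify_public_health.]. ⇒ new: start_antiviral, order_pcr.
[2] R1 [discharge_ok :- order_pcr, start_antiviral.]. ⇒ new: discharge_ok.
[3] R4 [immunocompromised :- discharge_ok.]. ⇒ new: immunocompromised.
Closure: {age_over_65, chest_pain, cough, discharge_ok, fever_present, immunocompromised, notify_public_health, observe_4h, order_pcr, order_xray, rapid_test_pos, sore_throat, start_antiviral} — 13 facts.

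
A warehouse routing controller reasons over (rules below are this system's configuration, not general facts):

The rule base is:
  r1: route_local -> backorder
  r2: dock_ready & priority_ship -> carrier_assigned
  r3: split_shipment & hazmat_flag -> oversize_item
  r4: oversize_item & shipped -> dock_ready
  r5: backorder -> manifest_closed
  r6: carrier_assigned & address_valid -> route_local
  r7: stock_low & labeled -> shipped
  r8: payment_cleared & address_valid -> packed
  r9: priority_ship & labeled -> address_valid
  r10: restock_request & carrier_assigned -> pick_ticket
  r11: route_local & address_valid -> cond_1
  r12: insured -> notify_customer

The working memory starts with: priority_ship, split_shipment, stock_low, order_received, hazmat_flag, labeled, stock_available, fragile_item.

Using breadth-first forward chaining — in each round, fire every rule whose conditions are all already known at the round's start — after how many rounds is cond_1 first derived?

[1] r3 [split_shipment & hazmat_flag -> oversize_item]; r7 [stock_low & labeled -> shipped]; r9 [priority_ship & labeled -> address_valid]. ⇒ new: oversize_item, shipped, address_valid.
[2] r4 [oversize_item & shipped -> dock_ready]. ⇒ new: dock_ready.
[3] r2 [dock_ready & priority_ship -> carrier_assigned]. ⇒ new: carrier_assigned.
[4] r6 [carrier_assigned & address_valid -> route_local]. ⇒ new: route_local.
[5] r1 [route_local -> backorder]; r11 [route_local & address_valid -> cond_1]. ⇒ new: backorder, cond_1.
cond_1 first appears in round 5.

5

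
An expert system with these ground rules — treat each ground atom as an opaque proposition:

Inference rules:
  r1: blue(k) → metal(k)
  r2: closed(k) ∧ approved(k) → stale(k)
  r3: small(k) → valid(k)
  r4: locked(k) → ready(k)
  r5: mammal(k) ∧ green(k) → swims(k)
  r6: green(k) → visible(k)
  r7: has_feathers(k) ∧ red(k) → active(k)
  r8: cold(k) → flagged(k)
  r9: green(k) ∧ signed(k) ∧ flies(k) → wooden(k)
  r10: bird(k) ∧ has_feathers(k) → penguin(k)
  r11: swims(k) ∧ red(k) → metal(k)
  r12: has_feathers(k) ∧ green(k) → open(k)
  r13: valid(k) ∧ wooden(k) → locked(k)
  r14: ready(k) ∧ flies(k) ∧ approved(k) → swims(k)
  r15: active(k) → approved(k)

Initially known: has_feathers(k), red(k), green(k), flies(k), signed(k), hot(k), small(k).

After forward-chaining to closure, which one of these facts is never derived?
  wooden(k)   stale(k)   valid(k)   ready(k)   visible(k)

[1] r3 [small(k) → valid(k)]; r6 [green(k) → visible(k)]; r7 [has_feathers(k) ∧ red(k) → active(k)]; r9 [green(k) ∧ signed(k) ∧ flies(k) → wooden(k)]; r12 [has_feathers(k) ∧ green(k) → open(k)]. ⇒ new: valid(k), visible(k), active(k), wooden(k), open(k).
[2] r13 [valid(k) ∧ wooden(k) → locked(k)]; r15 [active(k) → approved(k)]. ⇒ new: locked(k), approved(k).
[3] r4 [locked(k) → ready(k)]. ⇒ new: ready(k).
[4] r14 [ready(k) ∧ flies(k) ∧ approved(k) → swims(k)]. ⇒ new: swims(k).
[5] r11 [swims(k) ∧ red(k) → metal(k)]. ⇒ new: metal(k).
Derived: ready(k) (round 3), valid(k) (round 1), wooden(k) (round 1), visible(k) (round 1). stale(k) never appears in any round.

stale(k)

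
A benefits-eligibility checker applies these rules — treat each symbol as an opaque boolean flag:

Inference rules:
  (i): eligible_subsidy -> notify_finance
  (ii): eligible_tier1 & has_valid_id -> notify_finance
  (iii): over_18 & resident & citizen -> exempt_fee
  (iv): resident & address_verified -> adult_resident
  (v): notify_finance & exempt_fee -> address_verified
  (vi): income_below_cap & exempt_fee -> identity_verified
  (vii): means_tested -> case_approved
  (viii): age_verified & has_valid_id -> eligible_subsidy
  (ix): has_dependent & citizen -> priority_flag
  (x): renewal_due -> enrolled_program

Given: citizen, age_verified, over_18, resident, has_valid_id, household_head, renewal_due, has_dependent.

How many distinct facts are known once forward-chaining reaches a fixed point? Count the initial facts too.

[1] (iii) [over_18 & resident & citizen -> exempt_fee]; (viii) [age_verified & has_valid_id -> eligible_subsidy]; (ix) [has_dependent & citizen -> priority_flag]; (x) [renewal_due -> enrolled_program]. ⇒ new: exempt_fee, eligible_subsidy, priority_flag, enrolled_program.
[2] (i) [eligible_subsidy -> notify_finance]. ⇒ new: notify_finance.
[3] (v) [notify_finance & exempt_fee -> address_verified]. ⇒ new: address_verified.
[4] (iv) [resident & address_verified -> adult_resident]. ⇒ new: adult_resident.
Closure: {address_verified, adult_resident, age_verified, citizen, eligible_subsidy, enrolled_program, exempt_fee, has_dependent, has_valid_id, household_head, notify_finance, over_18, priority_flag, renewal_due, resident} — 15 facts.

15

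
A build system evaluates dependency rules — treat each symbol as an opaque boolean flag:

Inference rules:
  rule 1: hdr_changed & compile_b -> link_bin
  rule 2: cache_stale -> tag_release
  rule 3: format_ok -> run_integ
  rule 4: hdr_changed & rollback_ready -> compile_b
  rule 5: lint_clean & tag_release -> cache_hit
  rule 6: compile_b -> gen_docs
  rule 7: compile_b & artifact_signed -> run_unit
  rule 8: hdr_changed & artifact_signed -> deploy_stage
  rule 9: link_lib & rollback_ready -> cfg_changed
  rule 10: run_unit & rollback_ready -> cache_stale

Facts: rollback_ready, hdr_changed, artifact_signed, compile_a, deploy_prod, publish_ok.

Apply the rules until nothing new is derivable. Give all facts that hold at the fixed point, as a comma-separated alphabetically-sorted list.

Round 1: rule 4 [hdr_changed & rollback_ready -> compile_b]; rule 8 [hdr_changed & artifact_signed -> deploy_stage]. Adds compile_b, deploy_stage.
Round 2: rule 1 [hdr_changed & compile_b -> link_bin]; rule 6 [compile_b -> gen_docs]; rule 7 [compile_b & artifact_signed -> run_unit]. Adds link_bin, gen_docs, run_unit.
Round 3: rule 10 [run_unit & rollback_ready -> cache_stale]. Adds cache_stale.
Round 4: rule 2 [cache_stale -> tag_release]. Adds tag_release.

artifact_signed, cache_stale, compile_a, compile_b, deploy_prod, deploy_stage, gen_docs, hdr_changed, link_bin, publish_ok, rollback_ready, run_unit, tag_release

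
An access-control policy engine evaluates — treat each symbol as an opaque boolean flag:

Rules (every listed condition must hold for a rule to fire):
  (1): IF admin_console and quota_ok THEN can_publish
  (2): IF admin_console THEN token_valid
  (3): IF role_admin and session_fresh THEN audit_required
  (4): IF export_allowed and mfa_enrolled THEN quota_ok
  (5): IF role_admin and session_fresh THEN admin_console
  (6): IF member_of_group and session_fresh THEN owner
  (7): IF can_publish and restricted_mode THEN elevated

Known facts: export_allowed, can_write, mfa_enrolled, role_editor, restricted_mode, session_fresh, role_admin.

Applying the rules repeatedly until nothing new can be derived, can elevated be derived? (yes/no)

yes

Round 1: (3) [IF role_admin and session_fresh THEN audit_required]; (4) [IF export_allowed and mfa_enrolled THEN quota_ok]; (5) [IF role_admin and session_fresh THEN admin_console]. New: audit_required, quota_ok, admin_console.
Round 2: (1) [IF admin_console and quota_ok THEN can_publish]; (2) [IF admin_console THEN token_valid]. New: can_publish, token_valid.
Round 3: (7) [IF can_publish and restricted_mode THEN elevated]. New: elevated.
elevated appears in round 3, so it is derivable.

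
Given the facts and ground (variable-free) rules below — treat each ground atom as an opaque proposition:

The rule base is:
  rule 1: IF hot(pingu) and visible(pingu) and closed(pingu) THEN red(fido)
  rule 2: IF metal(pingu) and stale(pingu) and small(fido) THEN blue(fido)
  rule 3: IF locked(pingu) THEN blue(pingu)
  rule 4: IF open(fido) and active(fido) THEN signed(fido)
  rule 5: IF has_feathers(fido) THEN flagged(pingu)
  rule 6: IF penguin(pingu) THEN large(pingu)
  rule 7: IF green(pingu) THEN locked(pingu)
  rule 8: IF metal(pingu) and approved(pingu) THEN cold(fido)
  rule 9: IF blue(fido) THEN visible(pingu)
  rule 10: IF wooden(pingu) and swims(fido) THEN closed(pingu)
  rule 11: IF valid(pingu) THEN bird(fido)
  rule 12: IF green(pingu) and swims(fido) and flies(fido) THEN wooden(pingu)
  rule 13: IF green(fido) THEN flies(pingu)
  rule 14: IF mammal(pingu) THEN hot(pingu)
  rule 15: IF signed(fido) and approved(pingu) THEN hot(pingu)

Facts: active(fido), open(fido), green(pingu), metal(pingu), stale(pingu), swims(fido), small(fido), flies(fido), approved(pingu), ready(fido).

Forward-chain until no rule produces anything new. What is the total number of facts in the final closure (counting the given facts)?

Round 1: rule 2 [IF metal(pingu) and stale(pingu) and small(fido) THEN blue(fido)]; rule 4 [IF open(fido) and active(fido) THEN signed(fido)]; rule 7 [IF green(pingu) THEN locked(pingu)]; rule 8 [IF metal(pingu) and approved(pingu) THEN cold(fido)]; rule 12 [IF green(pingu) and swims(fido) and flies(fido) THEN wooden(pingu)]. Adds blue(fido), signed(fido), locked(pingu), cold(fido), wooden(pingu).
Round 2: rule 3 [IF locked(pingu) THEN blue(pingu)]; rule 9 [IF blue(fido) THEN visible(pingu)]; rule 10 [IF wooden(pingu) and swims(fido) THEN closed(pingu)]; rule 15 [IF signed(fido) and approved(pingu) THEN hot(pingu)]. Adds blue(pingu), visible(pingu), closed(pingu), hot(pingu).
Round 3: rule 1 [IF hot(pingu) and visible(pingu) and closed(pingu) THEN red(fido)]. Adds red(fido).
Closure: {active(fido), approved(pingu), blue(fido), blue(pingu), closed(pingu), cold(fido), flies(fido), green(pingu), hot(pingu), locked(pingu), metal(pingu), open(fido), ready(fido), red(fido), signed(fido), small(fido), stale(pingu), swims(fido), visible(pingu), wooden(pingu)} — 20 facts.

20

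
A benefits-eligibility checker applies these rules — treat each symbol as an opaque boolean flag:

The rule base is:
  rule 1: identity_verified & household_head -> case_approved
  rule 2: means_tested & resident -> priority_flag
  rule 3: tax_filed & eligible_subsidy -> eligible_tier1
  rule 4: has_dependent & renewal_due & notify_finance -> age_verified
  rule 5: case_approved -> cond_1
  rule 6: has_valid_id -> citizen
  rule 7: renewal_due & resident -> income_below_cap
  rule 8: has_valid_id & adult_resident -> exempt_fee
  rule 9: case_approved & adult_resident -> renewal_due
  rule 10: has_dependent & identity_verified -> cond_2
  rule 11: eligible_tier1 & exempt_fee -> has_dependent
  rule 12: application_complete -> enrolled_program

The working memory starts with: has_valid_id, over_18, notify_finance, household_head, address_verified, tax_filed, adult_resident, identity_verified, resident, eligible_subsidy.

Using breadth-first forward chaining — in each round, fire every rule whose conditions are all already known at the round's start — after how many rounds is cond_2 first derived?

Round 1: rule 1 [identity_verified & household_head -> case_approved]; rule 3 [tax_filed & eligible_subsidy -> eligible_tier1]; rule 6 [has_valid_id -> citizen]; rule 8 [has_valid_id & adult_resident -> exempt_fee]. Adds case_approved, eligible_tier1, citizen, exempt_fee.
Round 2: rule 5 [case_approved -> cond_1]; rule 9 [case_approved & adult_resident -> renewal_due]; rule 11 [eligible_tier1 & exempt_fee -> has_dependent]. Adds cond_1, renewal_due, has_dependent.
Round 3: rule 4 [has_dependent & renewal_due & notify_finance -> age_verified]; rule 7 [renewal_due & resident -> income_below_cap]; rule 10 [has_dependent & identity_verified -> cond_2]. Adds age_verified, income_below_cap, cond_2.
cond_2 first appears in round 3.

3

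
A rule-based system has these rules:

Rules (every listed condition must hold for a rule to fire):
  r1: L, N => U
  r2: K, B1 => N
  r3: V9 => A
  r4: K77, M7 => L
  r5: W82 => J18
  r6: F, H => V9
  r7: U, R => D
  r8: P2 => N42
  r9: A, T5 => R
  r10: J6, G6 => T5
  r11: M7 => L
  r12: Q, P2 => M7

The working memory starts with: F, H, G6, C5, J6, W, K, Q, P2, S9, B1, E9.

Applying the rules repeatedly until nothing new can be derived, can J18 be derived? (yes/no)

Round 1 fires r2, r6, r8, r10, r12, giving N, V9, N42, T5, M7.
Round 2 fires r3, r11, giving A, L.
Round 3 fires r1, r9, giving U, R.
Round 4 fires r7, giving D.
Fixed point reached. J18 is concluded only by r5; r5 needs W82 (never derived).

no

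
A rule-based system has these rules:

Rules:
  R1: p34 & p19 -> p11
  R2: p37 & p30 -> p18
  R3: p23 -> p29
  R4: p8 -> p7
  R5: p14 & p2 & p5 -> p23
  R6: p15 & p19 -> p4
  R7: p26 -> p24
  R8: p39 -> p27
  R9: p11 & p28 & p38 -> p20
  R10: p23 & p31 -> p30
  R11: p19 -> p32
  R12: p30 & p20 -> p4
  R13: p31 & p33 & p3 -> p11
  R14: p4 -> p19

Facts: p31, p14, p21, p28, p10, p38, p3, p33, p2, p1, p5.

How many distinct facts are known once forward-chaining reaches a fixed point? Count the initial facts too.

Round 1 fires R5, R13, giving p23, p11.
Round 2 fires R3, R9, R10, giving p29, p20, p30.
Round 3 fires R12, giving p4.
Round 4 fires R14, giving p19.
Round 5 fires R11, giving p32.
Closure: {p1, p10, p11, p14, p19, p2, p20, p21, p23, p28, p29, p3, p30, p31, p32, p33, p38, p4, p5} — 19 facts.

19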